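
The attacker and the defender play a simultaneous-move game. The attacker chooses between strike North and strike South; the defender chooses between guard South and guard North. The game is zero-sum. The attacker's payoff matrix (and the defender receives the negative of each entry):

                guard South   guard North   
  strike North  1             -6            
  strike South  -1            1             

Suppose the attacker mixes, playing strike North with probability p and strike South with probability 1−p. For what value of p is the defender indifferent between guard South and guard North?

The attacker's mix must leave the defender indifferent between guard South and guard North.
  the defender's expected payoff from guard South: p·(-1) + (1−p)·1 = -2p + 1
  the defender's expected payoff from guard North: p·6 + (1−p)·(-1) = 7p - 1
  -2p + 1 = 7p - 1  ⇒  -9p = -2  ⇒  p = 2/9.

p = 2/9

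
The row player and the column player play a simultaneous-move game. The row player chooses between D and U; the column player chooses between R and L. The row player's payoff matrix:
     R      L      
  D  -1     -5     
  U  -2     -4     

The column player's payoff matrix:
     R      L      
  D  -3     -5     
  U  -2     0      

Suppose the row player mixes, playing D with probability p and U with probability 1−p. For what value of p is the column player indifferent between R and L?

For the column player to be willing to mix, the column player must be indifferent between R and L, which pins down the row player's mix.
  the column player's expected payoff from R: p·(-3) + (1−p)·(-2) = -p - 2
  the column player's expected payoff from L: p·(-5) + (1−p)·0 = -5p
  -p - 2 = -5p  ⇒  4p = 2  ⇒  p = 1/2.

p = 1/2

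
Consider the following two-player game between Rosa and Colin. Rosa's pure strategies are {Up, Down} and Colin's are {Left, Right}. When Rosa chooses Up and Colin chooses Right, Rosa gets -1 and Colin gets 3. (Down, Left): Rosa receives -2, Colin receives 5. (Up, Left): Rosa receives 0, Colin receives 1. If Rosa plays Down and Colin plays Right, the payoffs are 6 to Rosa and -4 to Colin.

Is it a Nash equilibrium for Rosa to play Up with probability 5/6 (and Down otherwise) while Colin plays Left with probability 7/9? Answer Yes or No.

No

Given Rosa's mix p = 5/6, Colin's payoff from Left is 5/3 but from Right is 11/6. Colin strictly prefers Right, so Colin would not mix.
So the proposed profile is not a Nash equilibrium.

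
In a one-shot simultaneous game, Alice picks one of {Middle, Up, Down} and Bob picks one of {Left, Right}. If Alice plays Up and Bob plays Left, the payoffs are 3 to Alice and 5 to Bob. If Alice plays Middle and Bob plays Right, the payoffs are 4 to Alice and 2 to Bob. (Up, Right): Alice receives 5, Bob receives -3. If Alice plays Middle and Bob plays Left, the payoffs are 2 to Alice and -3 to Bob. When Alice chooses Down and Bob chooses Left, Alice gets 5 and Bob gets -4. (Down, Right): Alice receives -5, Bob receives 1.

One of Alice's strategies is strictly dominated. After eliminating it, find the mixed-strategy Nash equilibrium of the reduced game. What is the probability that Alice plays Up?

p = 5/13

Alice's strategy Middle is strictly dominated by Up: 3 > 2 and 5 > 4. Eliminate Middle.
Alice's mix must leave Bob indifferent between Left and Right.
  Bob's expected payoff from Left: p·5 + (1−p)·(-4) = 9p - 4
  Bob's expected payoff from Right: p·(-3) + (1−p)·1 = -4p + 1
  9p - 4 = -4p + 1  ⇒  13p = 5  ⇒  p = 5/13.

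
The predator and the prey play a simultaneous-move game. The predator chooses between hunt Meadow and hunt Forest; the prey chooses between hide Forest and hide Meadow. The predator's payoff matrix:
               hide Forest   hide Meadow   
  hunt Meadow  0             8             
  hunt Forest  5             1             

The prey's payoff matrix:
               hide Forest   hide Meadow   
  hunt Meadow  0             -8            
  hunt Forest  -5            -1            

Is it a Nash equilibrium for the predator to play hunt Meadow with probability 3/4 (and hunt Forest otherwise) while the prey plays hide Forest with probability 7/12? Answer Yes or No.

No

Given the predator's mix p = 3/4, the prey's payoff from hide Forest is -5/4 but from hide Meadow is -25/4. The prey strictly prefers hide Forest, so the prey would not mix.
So the proposed profile is not a Nash equilibrium.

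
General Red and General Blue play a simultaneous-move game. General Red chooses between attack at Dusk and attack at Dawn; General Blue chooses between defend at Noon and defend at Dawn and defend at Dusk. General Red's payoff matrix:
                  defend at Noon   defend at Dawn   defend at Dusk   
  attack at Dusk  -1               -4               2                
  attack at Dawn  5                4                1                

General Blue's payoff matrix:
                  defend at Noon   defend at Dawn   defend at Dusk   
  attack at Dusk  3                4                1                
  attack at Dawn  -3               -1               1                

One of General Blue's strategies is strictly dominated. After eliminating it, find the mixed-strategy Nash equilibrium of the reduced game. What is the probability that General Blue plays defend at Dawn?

q = 1/9

General Blue's strategy defend at Noon is strictly dominated by defend at Dawn: 4 > 3 and -1 > -3. Eliminate defend at Noon.
General Blue's mix must leave General Red indifferent between attack at Dusk and attack at Dawn.
  General Red's expected payoff from attack at Dusk: q·(-4) + (1−q)·2 = -6q + 2
  General Red's expected payoff from attack at Dawn: q·4 + (1−q)·1 = 3q + 1
  -6q + 2 = 3q + 1  ⇒  -9q = -1  ⇒  q = 1/9.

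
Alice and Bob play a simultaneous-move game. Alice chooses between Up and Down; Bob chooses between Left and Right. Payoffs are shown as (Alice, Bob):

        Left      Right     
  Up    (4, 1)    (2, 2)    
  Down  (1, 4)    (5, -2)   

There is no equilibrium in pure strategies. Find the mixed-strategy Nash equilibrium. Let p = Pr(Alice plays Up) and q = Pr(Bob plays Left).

Alice's mix must leave Bob indifferent between Left and Right.
  Bob's payoff to Left: p·1 + (1−p)·4 = -3p + 4
  Bob's payoff to Right: p·2 + (1−p)·(-2) = 4p - 2
  -3p + 4 = 4p - 2  ⇒  -7p = -6  ⇒  p = 6/7.
Set Alice's expected payoff from Up equal to that from Down:
  Alice's payoff to Up: q·4 + (1−q)·2 = 2q + 2
  Alice's payoff to Down: q·1 + (1−q)·5 = -4q + 5
  2q + 2 = -4q + 5  ⇒  6q = 3  ⇒  q = 1/2.

p = 6/7, q = 1/2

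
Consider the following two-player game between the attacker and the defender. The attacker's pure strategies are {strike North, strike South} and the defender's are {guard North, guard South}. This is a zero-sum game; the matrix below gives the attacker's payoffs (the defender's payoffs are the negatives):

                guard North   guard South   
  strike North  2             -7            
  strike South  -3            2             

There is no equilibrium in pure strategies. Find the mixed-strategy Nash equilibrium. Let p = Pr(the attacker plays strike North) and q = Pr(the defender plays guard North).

p = 5/14, q = 9/14

In a mixed equilibrium the defender is indifferent between guard North and guard South; this condition fixes p.
  the defender's payoff to guard North: p·(-2) + (1−p)·3 = -5p + 3
  the defender's payoff to guard South: p·7 + (1−p)·(-2) = 9p - 2
  -5p + 3 = 9p - 2  ⇒  -14p = -5  ⇒  p = 5/14.
The defender's mix must leave the attacker indifferent between strike North and strike South.
  the attacker's payoff from strike North: q·2 + (1−q)·(-7) = 9q - 7
  the attacker's payoff from strike South: q·(-3) + (1−q)·2 = -5q + 2
  9q - 7 = -5q + 2  ⇒  14q = 9  ⇒  q = 9/14.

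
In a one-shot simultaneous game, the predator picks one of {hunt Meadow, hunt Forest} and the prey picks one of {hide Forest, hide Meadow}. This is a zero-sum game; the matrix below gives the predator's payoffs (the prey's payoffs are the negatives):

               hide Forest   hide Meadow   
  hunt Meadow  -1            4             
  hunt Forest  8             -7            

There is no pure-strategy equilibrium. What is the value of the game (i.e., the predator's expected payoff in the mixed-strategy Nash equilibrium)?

v = 5/4

For the predator to be willing to mix, the predator must be indifferent between hunt Meadow and hunt Forest, which pins down the prey's mix.
  the predator's payoff to hunt Meadow: q·(-1) + (1−q)·4 = -5q + 4
  the predator's payoff to hunt Forest: q·8 + (1−q)·(-7) = 15q - 7
  -5q + 4 = 15q - 7  ⇒  -20q = -11  ⇒  q = 11/20.
The value is the predator's expected payoff against this mix (using hunt Meadow): (11/20)·(-1) + (9/20)·4 = 5/4.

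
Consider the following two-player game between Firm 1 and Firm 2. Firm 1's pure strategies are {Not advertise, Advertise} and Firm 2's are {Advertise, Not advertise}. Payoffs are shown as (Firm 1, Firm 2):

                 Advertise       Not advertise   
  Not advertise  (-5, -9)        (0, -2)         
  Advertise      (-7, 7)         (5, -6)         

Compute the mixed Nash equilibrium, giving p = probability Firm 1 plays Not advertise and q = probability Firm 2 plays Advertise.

In a mixed equilibrium Firm 2 is indifferent between Advertise and Not advertise; this condition fixes p.
  Firm 2's expected payoff from Advertise: p·(-9) + (1−p)·7 = -16p + 7
  Firm 2's expected payoff from Not advertise: p·(-2) + (1−p)·(-6) = 4p - 6
  -16p + 7 = 4p - 6  ⇒  -20p = -13  ⇒  p = 13/20.
Firm 2's mix must leave Firm 1 indifferent between Not advertise and Advertise.
  Firm 1's payoff from Not advertise: q·(-5) + (1−q)·0 = -5q
  Firm 1's payoff from Advertise: q·(-7) + (1−q)·5 = -12q + 5
  -5q = -12q + 5  ⇒  7q = 5  ⇒  q = 5/7.

p = 13/20, q = 5/7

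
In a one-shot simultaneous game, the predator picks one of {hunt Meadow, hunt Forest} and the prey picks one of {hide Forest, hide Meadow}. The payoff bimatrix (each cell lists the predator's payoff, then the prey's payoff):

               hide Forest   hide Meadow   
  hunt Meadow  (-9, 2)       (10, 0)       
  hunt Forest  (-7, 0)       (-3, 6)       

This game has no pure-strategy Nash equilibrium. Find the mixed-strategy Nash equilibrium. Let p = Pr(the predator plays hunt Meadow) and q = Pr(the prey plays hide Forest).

Set the prey's expected payoff from hide Forest equal to that from hide Meadow:
  the prey's expected payoff from hide Forest: p·2 + (1−p)·0 = 2p
  the prey's expected payoff from hide Meadow: p·0 + (1−p)·6 = -6p + 6
  2p = -6p + 6  ⇒  8p = 6  ⇒  p = 3/4.
The prey's mix must leave the predator indifferent between hunt Meadow and hunt Forest.
  the predator's payoff from hunt Meadow: q·(-9) + (1−q)·10 = -19q + 10
  the predator's payoff from hunt Forest: q·(-7) + (1−q)·(-3) = -4q - 3
  -19q + 10 = -4q - 3  ⇒  -15q = -13  ⇒  q = 13/15.

p = 3/4, q = 13/15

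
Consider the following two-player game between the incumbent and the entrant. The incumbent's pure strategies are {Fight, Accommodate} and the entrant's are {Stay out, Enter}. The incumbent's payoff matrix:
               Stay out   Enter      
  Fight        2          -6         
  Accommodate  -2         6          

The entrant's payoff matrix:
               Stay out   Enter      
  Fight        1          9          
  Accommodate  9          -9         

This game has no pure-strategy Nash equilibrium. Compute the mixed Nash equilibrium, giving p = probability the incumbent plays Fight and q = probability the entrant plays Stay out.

p = 9/13, q = 3/4

The incumbent's mix must leave the entrant indifferent between Stay out and Enter.
  the entrant's payoff from Stay out: p·1 + (1−p)·9 = -8p + 9
  the entrant's payoff from Enter: p·9 + (1−p)·(-9) = 18p - 9
  -8p + 9 = 18p - 9  ⇒  -26p = -18  ⇒  p = 9/13.
For the incumbent to be willing to mix, the incumbent must be indifferent between Fight and Accommodate, which pins down the entrant's mix.
  the incumbent's payoff to Fight: q·2 + (1−q)·(-6) = 8q - 6
  the incumbent's payoff to Accommodate: q·(-2) + (1−q)·6 = -8q + 6
  8q - 6 = -8q + 6  ⇒  16q = 12  ⇒  q = 3/4.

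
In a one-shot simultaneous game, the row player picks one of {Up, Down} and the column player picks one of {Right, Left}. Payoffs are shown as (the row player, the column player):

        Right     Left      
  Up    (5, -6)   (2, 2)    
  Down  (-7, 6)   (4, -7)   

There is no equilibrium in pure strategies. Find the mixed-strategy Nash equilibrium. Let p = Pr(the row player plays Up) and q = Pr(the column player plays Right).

p = 13/21, q = 1/7

The row player's mix must leave the column player indifferent between Right and Left.
  the column player's payoff from Right: p·(-6) + (1−p)·6 = -12p + 6
  the column player's payoff from Left: p·2 + (1−p)·(-7) = 9p - 7
  -12p + 6 = 9p - 7  ⇒  -21p = -13  ⇒  p = 13/21.
The column player's mix must leave the row player indifferent between Up and Down.
  the row player's payoff to Up: q·5 + (1−q)·2 = 3q + 2
  the row player's payoff to Down: q·(-7) + (1−q)·4 = -11q + 4
  3q + 2 = -11q + 4  ⇒  14q = 2  ⇒  q = 1/7.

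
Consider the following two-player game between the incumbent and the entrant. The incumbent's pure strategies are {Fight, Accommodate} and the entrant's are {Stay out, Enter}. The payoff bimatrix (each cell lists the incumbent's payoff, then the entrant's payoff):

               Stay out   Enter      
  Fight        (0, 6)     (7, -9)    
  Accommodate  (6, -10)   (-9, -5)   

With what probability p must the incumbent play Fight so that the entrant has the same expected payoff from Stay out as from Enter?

Set the entrant's expected payoff from Stay out equal to that from Enter:
  the entrant's payoff to Stay out: p·6 + (1−p)·(-10) = 16p - 10
  the entrant's payoff to Enter: p·(-9) + (1−p)·(-5) = -4p - 5
  16p - 10 = -4p - 5  ⇒  20p = 5  ⇒  p = 1/4.

p = 1/4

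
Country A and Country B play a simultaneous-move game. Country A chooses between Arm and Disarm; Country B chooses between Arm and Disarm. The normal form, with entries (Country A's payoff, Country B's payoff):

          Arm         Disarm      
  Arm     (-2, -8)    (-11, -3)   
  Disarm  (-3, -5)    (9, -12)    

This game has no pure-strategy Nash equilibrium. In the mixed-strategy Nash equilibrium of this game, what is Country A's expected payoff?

-17/7

In a mixed equilibrium Country A is indifferent between Arm and Disarm; this condition fixes q.
  Country A's expected payoff from Arm: q·(-2) + (1−q)·(-11) = 9q - 11
  Country A's expected payoff from Disarm: q·(-3) + (1−q)·9 = -12q + 9
  9q - 11 = -12q + 9  ⇒  21q = 20  ⇒  q = 20/21.
At equilibrium Country A is indifferent across rows, so Country A's payoff equals the payoff from Arm: (20/21)·(-2) + (1/21)·(-11) = -17/7.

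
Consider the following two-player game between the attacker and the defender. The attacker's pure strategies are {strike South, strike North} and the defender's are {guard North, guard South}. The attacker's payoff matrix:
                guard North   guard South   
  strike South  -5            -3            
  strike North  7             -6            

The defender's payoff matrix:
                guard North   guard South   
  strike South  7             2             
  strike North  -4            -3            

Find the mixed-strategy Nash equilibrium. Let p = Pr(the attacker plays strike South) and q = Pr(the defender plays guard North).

p = 1/6, q = 1/5

In a mixed equilibrium the defender is indifferent between guard North and guard South; this condition fixes p.
  the defender's payoff from guard North: p·7 + (1−p)·(-4) = 11p - 4
  the defender's payoff from guard South: p·2 + (1−p)·(-3) = 5p - 3
  11p - 4 = 5p - 3  ⇒  6p = 1  ⇒  p = 1/6.
Set the attacker's expected payoff from strike South equal to that from strike North:
  the attacker's expected payoff from strike South: q·(-5) + (1−q)·(-3) = -2q - 3
  the attacker's expected payoff from strike North: q·7 + (1−q)·(-6) = 13q - 6
  -2q - 3 = 13q - 6  ⇒  -15q = -3  ⇒  q = 1/5.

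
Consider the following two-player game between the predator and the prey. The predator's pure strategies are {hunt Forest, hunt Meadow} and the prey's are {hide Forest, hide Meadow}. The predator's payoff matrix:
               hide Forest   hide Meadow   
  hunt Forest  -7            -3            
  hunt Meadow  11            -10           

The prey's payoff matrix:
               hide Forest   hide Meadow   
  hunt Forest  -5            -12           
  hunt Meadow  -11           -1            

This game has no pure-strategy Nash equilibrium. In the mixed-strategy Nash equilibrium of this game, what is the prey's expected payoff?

The predator's mix must leave the prey indifferent between hide Forest and hide Meadow.
  the prey's expected payoff from hide Forest: p·(-5) + (1−p)·(-11) = 6p - 11
  the prey's expected payoff from hide Meadow: p·(-12) + (1−p)·(-1) = -11p - 1
  6p - 11 = -11p - 1  ⇒  17p = 10  ⇒  p = 10/17.
At equilibrium the prey is indifferent across columns, so the prey's payoff equals the payoff from hide Forest: (10/17)·(-5) + (7/17)·(-11) = -127/17.

-127/17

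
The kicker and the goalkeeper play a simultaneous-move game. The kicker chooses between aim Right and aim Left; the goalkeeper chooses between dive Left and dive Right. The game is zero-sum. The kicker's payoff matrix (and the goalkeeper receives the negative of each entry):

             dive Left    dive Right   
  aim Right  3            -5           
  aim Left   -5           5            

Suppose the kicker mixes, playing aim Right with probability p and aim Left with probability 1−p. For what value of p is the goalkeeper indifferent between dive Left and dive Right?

p = 5/9

The goalkeeper's indifference between dive Left and dive Right determines the kicker's mixing probability p:
  the goalkeeper's expected payoff from dive Left: p·(-3) + (1−p)·5 = -8p + 5
  the goalkeeper's expected payoff from dive Right: p·5 + (1−p)·(-5) = 10p - 5
  -8p + 5 = 10p - 5  ⇒  -18p = -10  ⇒  p = 5/9.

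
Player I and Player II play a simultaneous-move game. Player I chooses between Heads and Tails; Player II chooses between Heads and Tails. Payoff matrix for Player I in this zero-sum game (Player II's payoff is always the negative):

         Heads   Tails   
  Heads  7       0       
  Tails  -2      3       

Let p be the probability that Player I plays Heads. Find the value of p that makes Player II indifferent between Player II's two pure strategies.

p = 5/12

Player II's indifference between Heads and Tails determines Player I's mixing probability p:
  Player II's payoff from Heads: p·(-7) + (1−p)·2 = -9p + 2
  Player II's payoff from Tails: p·0 + (1−p)·(-3) = 3p - 3
  -9p + 2 = 3p - 3  ⇒  -12p = -5  ⇒  p = 5/12.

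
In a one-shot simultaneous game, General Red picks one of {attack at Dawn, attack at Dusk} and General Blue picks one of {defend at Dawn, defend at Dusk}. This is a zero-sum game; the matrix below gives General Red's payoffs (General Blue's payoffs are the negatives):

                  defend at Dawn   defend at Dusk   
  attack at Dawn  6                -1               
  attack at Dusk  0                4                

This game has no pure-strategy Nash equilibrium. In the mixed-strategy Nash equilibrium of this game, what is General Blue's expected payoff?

General Blue's indifference between defend at Dawn and defend at Dusk determines General Red's mixing probability p:
  General Blue's expected payoff from defend at Dawn: p·(-6) + (1−p)·0 = -6p
  General Blue's expected payoff from defend at Dusk: p·1 + (1−p)·(-4) = 5p - 4
  -6p = 5p - 4  ⇒  -11p = -4  ⇒  p = 4/11.
At equilibrium General Blue is indifferent across columns, so General Blue's payoff equals the payoff from defend at Dawn: (4/11)·(-6) + (7/11)·0 = -24/11.

-24/11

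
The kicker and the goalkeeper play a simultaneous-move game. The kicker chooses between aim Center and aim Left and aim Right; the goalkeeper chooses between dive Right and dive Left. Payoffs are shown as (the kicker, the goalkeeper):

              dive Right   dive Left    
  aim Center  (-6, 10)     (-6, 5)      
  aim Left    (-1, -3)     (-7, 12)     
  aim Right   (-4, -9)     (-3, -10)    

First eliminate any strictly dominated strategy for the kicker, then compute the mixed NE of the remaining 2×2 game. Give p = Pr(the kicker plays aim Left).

p = 1/16

The kicker's strategy aim Center is strictly dominated by aim Right: -4 > -6 and -3 > -6. Eliminate aim Center.
Set the goalkeeper's expected payoff from dive Right equal to that from dive Left:
  the goalkeeper's expected payoff from dive Right: p·(-3) + (1−p)·(-9) = 6p - 9
  the goalkeeper's expected payoff from dive Left: p·12 + (1−p)·(-10) = 22p - 10
  6p - 9 = 22p - 10  ⇒  -16p = -1  ⇒  p = 1/16.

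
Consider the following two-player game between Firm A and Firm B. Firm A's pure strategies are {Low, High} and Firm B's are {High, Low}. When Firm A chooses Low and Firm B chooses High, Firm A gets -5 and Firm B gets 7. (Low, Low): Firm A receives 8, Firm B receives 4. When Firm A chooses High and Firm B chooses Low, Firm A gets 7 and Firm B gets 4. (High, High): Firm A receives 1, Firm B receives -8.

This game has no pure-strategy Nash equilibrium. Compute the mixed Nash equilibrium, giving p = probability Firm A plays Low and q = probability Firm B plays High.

Firm A's mix must leave Firm B indifferent between High and Low.
  Firm B's expected payoff from High: p·7 + (1−p)·(-8) = 15p - 8
  Firm B's expected payoff from Low: p·4 + (1−p)·4 = 4
  15p - 8 = 4  ⇒  15p = 12  ⇒  p = 4/5.
Firm A's indifference between Low and High determines Firm B's mixing probability q:
  Firm A's payoff from Low: q·(-5) + (1−q)·8 = -13q + 8
  Firm A's payoff from High: q·1 + (1−q)·7 = -6q + 7
  -13q + 8 = -6q + 7  ⇒  -7q = -1  ⇒  q = 1/7.

p = 4/5, q = 1/7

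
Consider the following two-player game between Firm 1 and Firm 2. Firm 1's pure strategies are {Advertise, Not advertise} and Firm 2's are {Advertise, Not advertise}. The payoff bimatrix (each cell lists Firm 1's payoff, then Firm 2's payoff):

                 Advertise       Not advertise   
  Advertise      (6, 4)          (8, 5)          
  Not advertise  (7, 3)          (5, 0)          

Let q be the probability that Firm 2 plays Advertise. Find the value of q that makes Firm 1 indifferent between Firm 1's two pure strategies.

Firm 1's indifference between Advertise and Not advertise determines Firm 2's mixing probability q:
  Firm 1's payoff from Advertise: q·6 + (1−q)·8 = -2q + 8
  Firm 1's payoff from Not advertise: q·7 + (1−q)·5 = 2q + 5
  -2q + 8 = 2q + 5  ⇒  -4q = -3  ⇒  q = 3/4.

q = 3/4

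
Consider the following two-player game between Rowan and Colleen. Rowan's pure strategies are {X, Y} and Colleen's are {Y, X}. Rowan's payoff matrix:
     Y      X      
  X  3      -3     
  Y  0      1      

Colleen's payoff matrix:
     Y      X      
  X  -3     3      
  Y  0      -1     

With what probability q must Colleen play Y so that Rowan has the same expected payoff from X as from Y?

q = 4/7

Set Rowan's expected payoff from X equal to that from Y:
  Rowan's payoff to X: q·3 + (1−q)·(-3) = 6q - 3
  Rowan's payoff to Y: q·0 + (1−q)·1 = -q + 1
  6q - 3 = -q + 1  ⇒  7q = 4  ⇒  q = 4/7.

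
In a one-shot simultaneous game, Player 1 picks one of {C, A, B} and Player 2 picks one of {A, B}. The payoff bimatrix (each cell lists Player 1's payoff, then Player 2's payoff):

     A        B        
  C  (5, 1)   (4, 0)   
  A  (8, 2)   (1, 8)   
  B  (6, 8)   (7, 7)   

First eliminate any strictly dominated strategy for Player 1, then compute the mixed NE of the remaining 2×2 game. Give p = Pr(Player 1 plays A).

p = 1/7

Player 1's strategy C is strictly dominated by B: 6 > 5 and 7 > 4. Eliminate C.
Player 2's indifference between A and B determines Player 1's mixing probability p:
  Player 2's payoff from A: p·2 + (1−p)·8 = -6p + 8
  Player 2's payoff from B: p·8 + (1−p)·7 = p + 7
  -6p + 8 = p + 7  ⇒  -7p = -1  ⇒  p = 1/7.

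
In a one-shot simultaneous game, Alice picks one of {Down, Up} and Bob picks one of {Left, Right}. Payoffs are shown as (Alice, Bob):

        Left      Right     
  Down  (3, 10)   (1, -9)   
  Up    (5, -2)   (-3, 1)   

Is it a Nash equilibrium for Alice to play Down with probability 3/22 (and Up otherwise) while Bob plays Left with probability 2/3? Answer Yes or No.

Check Bob's indifference given Alice's mix p = 3/22:
  payoff from Left = -4/11; payoff from Right = -4/11 — equal.
Check Alice's indifference given Bob's mix q = 2/3:
  payoff from Down = 7/3; payoff from Up = 7/3 — equal.
Both players are indifferent, so neither can profitably deviate.

Yes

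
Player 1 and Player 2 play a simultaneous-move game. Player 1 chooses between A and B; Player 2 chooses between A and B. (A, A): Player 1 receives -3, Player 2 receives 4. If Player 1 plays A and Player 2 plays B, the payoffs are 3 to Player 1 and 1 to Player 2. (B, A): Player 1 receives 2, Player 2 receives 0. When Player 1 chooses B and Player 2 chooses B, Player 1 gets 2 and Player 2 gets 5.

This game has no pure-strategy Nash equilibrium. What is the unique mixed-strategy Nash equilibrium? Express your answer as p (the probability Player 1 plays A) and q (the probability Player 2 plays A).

Player 2's indifference between A and B determines Player 1's mixing probability p:
  Player 2's payoff to A: p·4 + (1−p)·0 = 4p
  Player 2's payoff to B: p·1 + (1−p)·5 = -4p + 5
  4p = -4p + 5  ⇒  8p = 5  ⇒  p = 5/8.
Player 2's mix must leave Player 1 indifferent between A and B.
  Player 1's payoff to A: q·(-3) + (1−q)·3 = -6q + 3
  Player 1's payoff to B: q·2 + (1−q)·2 = 2
  -6q + 3 = 2  ⇒  -6q = -1  ⇒  q = 1/6.

p = 5/8, q = 1/6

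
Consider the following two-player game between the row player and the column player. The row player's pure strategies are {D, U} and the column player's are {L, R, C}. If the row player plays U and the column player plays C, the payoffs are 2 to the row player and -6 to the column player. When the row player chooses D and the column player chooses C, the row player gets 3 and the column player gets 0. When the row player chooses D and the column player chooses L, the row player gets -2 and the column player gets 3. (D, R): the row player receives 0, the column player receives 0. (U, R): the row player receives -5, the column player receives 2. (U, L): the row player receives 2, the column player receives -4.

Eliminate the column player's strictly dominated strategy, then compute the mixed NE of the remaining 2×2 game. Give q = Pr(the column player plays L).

q = 5/9

The column player's strategy C is strictly dominated by L: 3 > 0 and -4 > -6. Eliminate C.
In a mixed equilibrium the row player is indifferent between D and U; this condition fixes q.
  the row player's payoff from D: q·(-2) + (1−q)·0 = -2q
  the row player's payoff from U: q·2 + (1−q)·(-5) = 7q - 5
  -2q = 7q - 5  ⇒  -9q = -5  ⇒  q = 5/9.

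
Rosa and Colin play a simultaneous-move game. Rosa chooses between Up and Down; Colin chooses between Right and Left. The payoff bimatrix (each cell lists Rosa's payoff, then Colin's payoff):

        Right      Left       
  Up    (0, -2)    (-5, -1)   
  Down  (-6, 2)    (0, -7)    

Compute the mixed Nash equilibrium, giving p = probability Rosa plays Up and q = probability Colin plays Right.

p = 9/10, q = 5/11

Set Colin's expected payoff from Right equal to that from Left:
  Colin's payoff from Right: p·(-2) + (1−p)·2 = -4p + 2
  Colin's payoff from Left: p·(-1) + (1−p)·(-7) = 6p - 7
  -4p + 2 = 6p - 7  ⇒  -10p = -9  ⇒  p = 9/10.
Rosa's indifference between Up and Down determines Colin's mixing probability q:
  Rosa's payoff from Up: q·0 + (1−q)·(-5) = 5q - 5
  Rosa's payoff from Down: q·(-6) + (1−q)·0 = -6q
  5q - 5 = -6q  ⇒  11q = 5  ⇒  q = 5/11.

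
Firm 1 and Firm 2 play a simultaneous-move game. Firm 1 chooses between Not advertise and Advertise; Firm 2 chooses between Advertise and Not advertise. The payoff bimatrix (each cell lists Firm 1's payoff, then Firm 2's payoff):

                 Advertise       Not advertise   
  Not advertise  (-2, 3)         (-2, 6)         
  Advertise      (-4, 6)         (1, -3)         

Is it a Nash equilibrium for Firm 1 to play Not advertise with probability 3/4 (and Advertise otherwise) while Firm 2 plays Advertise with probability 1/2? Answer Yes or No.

No

Given Firm 2's mix q = 1/2, Firm 1's payoff from Not advertise is -2 but from Advertise is -3/2. Firm 1 strictly prefers Advertise, so Firm 1 would not mix.
So the proposed profile is not a Nash equilibrium.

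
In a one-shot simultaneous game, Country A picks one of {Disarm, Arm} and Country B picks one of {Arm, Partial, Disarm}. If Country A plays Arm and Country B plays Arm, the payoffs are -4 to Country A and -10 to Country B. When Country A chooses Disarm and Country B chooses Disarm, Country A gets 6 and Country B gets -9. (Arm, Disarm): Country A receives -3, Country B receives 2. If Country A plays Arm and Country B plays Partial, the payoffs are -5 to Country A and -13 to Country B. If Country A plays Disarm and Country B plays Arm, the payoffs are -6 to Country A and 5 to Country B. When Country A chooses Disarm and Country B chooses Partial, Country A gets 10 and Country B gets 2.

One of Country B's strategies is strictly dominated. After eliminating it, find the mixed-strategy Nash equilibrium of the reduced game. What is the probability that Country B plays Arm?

Country B's strategy Partial is strictly dominated by Arm: 5 > 2 and -10 > -13. Eliminate Partial.
For Country A to be willing to mix, Country A must be indifferent between Disarm and Arm, which pins down Country B's mix.
  Country A's expected payoff from Disarm: q·(-6) + (1−q)·6 = -12q + 6
  Country A's expected payoff from Arm: q·(-4) + (1−q)·(-3) = -q - 3
  -12q + 6 = -q - 3  ⇒  -11q = -9  ⇒  q = 9/11.

q = 9/11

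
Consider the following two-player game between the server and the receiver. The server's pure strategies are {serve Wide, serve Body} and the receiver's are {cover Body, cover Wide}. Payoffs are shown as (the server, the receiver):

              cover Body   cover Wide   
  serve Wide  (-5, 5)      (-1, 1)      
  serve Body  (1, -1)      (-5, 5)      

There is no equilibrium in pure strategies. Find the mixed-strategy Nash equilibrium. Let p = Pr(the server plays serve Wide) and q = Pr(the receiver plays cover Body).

p = 3/5, q = 2/5

The server's mix must leave the receiver indifferent between cover Body and cover Wide.
  the receiver's payoff to cover Body: p·5 + (1−p)·(-1) = 6p - 1
  the receiver's payoff to cover Wide: p·1 + (1−p)·5 = -4p + 5
  6p - 1 = -4p + 5  ⇒  10p = 6  ⇒  p = 3/5.
The server's indifference between serve Wide and serve Body determines the receiver's mixing probability q:
  the server's payoff to serve Wide: q·(-5) + (1−q)·(-1) = -4q - 1
  the server's payoff to serve Body: q·1 + (1−q)·(-5) = 6q - 5
  -4q - 1 = 6q - 5  ⇒  -10q = -4  ⇒  q = 2/5.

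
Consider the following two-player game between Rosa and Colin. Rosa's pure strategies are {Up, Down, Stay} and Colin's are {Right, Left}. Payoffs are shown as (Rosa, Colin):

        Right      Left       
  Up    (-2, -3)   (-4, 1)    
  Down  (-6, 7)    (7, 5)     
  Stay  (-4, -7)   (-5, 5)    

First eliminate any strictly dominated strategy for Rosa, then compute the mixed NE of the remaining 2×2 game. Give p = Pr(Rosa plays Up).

Rosa's strategy Stay is strictly dominated by Up: -2 > -4 and -4 > -5. Eliminate Stay.
Colin's indifference between Right and Left determines Rosa's mixing probability p:
  Colin's payoff to Right: p·(-3) + (1−p)·7 = -10p + 7
  Colin's payoff to Left: p·1 + (1−p)·5 = -4p + 5
  -10p + 7 = -4p + 5  ⇒  -6p = -2  ⇒  p = 1/3.

p = 1/3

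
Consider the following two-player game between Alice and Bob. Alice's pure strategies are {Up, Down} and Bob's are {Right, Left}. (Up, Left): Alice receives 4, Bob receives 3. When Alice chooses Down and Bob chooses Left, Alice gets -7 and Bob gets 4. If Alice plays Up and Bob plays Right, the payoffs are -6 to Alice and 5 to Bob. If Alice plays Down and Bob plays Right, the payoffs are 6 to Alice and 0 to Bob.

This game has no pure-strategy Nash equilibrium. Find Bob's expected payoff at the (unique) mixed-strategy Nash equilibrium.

10/3

Bob's indifference between Right and Left determines Alice's mixing probability p:
  Bob's expected payoff from Right: p·5 + (1−p)·0 = 5p
  Bob's expected payoff from Left: p·3 + (1−p)·4 = -p + 4
  5p = -p + 4  ⇒  6p = 4  ⇒  p = 2/3.
At equilibrium Bob is indifferent across columns, so Bob's payoff equals the payoff from Right: (2/3)·5 + (1/3)·0 = 10/3.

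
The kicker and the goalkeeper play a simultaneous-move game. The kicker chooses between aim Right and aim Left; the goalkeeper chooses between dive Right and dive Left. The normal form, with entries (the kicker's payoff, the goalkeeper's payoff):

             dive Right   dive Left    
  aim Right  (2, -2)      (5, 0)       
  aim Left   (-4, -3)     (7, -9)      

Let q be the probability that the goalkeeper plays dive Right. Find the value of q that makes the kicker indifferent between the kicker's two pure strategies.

q = 1/4

The goalkeeper's mix must leave the kicker indifferent between aim Right and aim Left.
  the kicker's payoff to aim Right: q·2 + (1−q)·5 = -3q + 5
  the kicker's payoff to aim Left: q·(-4) + (1−q)·7 = -11q + 7
  -3q + 5 = -11q + 7  ⇒  8q = 2  ⇒  q = 1/4.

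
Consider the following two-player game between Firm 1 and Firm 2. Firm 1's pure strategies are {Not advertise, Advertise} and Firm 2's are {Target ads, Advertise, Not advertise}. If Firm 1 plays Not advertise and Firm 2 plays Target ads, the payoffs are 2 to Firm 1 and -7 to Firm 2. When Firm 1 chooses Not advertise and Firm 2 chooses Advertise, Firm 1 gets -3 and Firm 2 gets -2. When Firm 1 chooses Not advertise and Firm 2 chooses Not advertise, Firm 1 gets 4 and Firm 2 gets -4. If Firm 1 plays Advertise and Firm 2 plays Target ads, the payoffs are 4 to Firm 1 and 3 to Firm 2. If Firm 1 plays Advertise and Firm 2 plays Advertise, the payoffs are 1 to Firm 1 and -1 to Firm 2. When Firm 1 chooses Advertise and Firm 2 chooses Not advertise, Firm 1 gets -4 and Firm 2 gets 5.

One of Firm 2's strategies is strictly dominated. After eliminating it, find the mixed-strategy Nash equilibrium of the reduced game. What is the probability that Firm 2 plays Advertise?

q = 2/3

Firm 2's strategy Target ads is strictly dominated by Not advertise: -4 > -7 and 5 > 3. Eliminate Target ads.
For Firm 1 to be willing to mix, Firm 1 must be indifferent between Not advertise and Advertise, which pins down Firm 2's mix.
  Firm 1's payoff from Not advertise: q·(-3) + (1−q)·4 = -7q + 4
  Firm 1's payoff from Advertise: q·1 + (1−q)·(-4) = 5q - 4
  -7q + 4 = 5q - 4  ⇒  -12q = -8  ⇒  q = 2/3.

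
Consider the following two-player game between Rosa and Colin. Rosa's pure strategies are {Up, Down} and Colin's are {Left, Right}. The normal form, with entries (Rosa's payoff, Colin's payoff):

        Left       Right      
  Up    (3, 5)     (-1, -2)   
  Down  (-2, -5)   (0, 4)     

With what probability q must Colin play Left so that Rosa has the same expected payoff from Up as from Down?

q = 1/6

For Rosa to be willing to mix, Rosa must be indifferent between Up and Down, which pins down Colin's mix.
  Rosa's payoff from Up: q·3 + (1−q)·(-1) = 4q - 1
  Rosa's payoff from Down: q·(-2) + (1−q)·0 = -2q
  4q - 1 = -2q  ⇒  6q = 1  ⇒  q = 1/6.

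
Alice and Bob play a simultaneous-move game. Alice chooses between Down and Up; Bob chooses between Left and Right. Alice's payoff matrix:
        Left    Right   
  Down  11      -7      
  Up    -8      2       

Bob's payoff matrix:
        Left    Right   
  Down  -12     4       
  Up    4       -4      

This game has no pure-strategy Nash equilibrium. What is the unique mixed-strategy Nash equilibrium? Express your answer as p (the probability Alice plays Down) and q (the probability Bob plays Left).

In a mixed equilibrium Bob is indifferent between Left and Right; this condition fixes p.
  Bob's expected payoff from Left: p·(-12) + (1−p)·4 = -16p + 4
  Bob's expected payoff from Right: p·4 + (1−p)·(-4) = 8p - 4
  -16p + 4 = 8p - 4  ⇒  -24p = -8  ⇒  p = 1/3.
Set Alice's expected payoff from Down equal to that from Up:
  Alice's payoff from Down: q·11 + (1−q)·(-7) = 18q - 7
  Alice's payoff from Up: q·(-8) + (1−q)·2 = -10q + 2
  18q - 7 = -10q + 2  ⇒  28q = 9  ⇒  q = 9/28.

p = 1/3, q = 9/28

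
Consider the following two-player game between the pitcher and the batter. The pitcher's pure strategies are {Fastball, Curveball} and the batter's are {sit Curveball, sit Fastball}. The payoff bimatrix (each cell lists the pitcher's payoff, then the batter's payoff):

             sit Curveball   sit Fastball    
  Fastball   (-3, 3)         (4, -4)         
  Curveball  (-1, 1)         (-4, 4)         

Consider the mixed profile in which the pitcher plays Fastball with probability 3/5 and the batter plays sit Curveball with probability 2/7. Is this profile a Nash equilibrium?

Given the pitcher's mix p = 3/5, the batter's payoff from sit Curveball is 11/5 but from sit Fastball is -4/5. The batter strictly prefers sit Curveball, so the batter would not mix.
So the proposed profile is not a Nash equilibrium.

No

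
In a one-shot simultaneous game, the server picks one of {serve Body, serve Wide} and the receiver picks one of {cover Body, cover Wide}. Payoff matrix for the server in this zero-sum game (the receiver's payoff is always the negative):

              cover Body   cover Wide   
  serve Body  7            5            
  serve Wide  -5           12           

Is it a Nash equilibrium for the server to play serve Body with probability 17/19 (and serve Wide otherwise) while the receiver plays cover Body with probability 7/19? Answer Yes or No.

Yes

Check the receiver's indifference given the server's mix p = 17/19:
  payoff from cover Body = -109/19; payoff from cover Wide = -109/19 — equal.
Check the server's indifference given the receiver's mix q = 7/19:
  payoff from serve Body = 109/19; payoff from serve Wide = 109/19 — equal.
Both players are indifferent, so neither can profitably deviate.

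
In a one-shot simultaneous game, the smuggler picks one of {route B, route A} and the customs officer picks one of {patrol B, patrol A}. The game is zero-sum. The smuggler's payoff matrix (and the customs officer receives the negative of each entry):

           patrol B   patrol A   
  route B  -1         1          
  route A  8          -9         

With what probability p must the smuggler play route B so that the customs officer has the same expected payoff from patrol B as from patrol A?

The smuggler's mix must leave the customs officer indifferent between patrol B and patrol A.
  the customs officer's payoff from patrol B: p·1 + (1−p)·(-8) = 9p - 8
  the customs officer's payoff from patrol A: p·(-1) + (1−p)·9 = -10p + 9
  9p - 8 = -10p + 9  ⇒  19p = 17  ⇒  p = 17/19.

p = 17/19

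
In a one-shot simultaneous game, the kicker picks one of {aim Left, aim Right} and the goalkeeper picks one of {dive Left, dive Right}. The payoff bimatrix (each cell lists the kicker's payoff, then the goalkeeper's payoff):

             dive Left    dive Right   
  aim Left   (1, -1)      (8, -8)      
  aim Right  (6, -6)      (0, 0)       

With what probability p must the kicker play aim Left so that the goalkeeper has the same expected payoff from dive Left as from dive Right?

p = 6/13

The goalkeeper's indifference between dive Left and dive Right determines the kicker's mixing probability p:
  the goalkeeper's payoff from dive Left: p·(-1) + (1−p)·(-6) = 5p - 6
  the goalkeeper's payoff from dive Right: p·(-8) + (1−p)·0 = -8p
  5p - 6 = -8p  ⇒  13p = 6  ⇒  p = 6/13.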